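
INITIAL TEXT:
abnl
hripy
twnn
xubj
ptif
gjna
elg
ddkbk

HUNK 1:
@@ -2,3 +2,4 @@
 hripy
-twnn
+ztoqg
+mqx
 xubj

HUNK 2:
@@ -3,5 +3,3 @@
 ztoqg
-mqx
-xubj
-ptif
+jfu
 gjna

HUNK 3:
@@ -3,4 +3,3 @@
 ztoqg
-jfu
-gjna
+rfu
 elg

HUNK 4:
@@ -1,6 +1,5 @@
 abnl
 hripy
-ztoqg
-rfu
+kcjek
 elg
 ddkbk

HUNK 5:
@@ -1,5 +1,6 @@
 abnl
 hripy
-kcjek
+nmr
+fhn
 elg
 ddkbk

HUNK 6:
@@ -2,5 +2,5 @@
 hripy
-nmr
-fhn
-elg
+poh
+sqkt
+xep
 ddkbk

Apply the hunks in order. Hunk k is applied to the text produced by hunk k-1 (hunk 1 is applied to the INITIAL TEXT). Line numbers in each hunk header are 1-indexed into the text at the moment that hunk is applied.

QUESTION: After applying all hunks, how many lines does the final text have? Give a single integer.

Hunk 1: at line 2 remove [twnn] add [ztoqg,mqx] -> 9 lines: abnl hripy ztoqg mqx xubj ptif gjna elg ddkbk
Hunk 2: at line 3 remove [mqx,xubj,ptif] add [jfu] -> 7 lines: abnl hripy ztoqg jfu gjna elg ddkbk
Hunk 3: at line 3 remove [jfu,gjna] add [rfu] -> 6 lines: abnl hripy ztoqg rfu elg ddkbk
Hunk 4: at line 1 remove [ztoqg,rfu] add [kcjek] -> 5 lines: abnl hripy kcjek elg ddkbk
Hunk 5: at line 1 remove [kcjek] add [nmr,fhn] -> 6 lines: abnl hripy nmr fhn elg ddkbk
Hunk 6: at line 2 remove [nmr,fhn,elg] add [poh,sqkt,xep] -> 6 lines: abnl hripy poh sqkt xep ddkbk
Final line count: 6

Answer: 6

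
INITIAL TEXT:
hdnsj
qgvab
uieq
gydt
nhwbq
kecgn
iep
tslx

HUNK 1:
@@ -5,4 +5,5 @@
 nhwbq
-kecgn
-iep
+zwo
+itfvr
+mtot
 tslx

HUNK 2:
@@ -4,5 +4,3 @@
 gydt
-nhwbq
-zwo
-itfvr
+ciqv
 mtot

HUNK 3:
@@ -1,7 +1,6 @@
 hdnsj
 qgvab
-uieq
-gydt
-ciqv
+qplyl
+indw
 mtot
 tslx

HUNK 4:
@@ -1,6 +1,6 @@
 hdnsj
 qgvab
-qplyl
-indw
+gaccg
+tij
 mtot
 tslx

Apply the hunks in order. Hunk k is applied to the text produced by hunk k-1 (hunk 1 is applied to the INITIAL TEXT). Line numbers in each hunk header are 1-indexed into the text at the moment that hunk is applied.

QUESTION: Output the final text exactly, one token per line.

Answer: hdnsj
qgvab
gaccg
tij
mtot
tslx

Derivation:
Hunk 1: at line 5 remove [kecgn,iep] add [zwo,itfvr,mtot] -> 9 lines: hdnsj qgvab uieq gydt nhwbq zwo itfvr mtot tslx
Hunk 2: at line 4 remove [nhwbq,zwo,itfvr] add [ciqv] -> 7 lines: hdnsj qgvab uieq gydt ciqv mtot tslx
Hunk 3: at line 1 remove [uieq,gydt,ciqv] add [qplyl,indw] -> 6 lines: hdnsj qgvab qplyl indw mtot tslx
Hunk 4: at line 1 remove [qplyl,indw] add [gaccg,tij] -> 6 lines: hdnsj qgvab gaccg tij mtot tslx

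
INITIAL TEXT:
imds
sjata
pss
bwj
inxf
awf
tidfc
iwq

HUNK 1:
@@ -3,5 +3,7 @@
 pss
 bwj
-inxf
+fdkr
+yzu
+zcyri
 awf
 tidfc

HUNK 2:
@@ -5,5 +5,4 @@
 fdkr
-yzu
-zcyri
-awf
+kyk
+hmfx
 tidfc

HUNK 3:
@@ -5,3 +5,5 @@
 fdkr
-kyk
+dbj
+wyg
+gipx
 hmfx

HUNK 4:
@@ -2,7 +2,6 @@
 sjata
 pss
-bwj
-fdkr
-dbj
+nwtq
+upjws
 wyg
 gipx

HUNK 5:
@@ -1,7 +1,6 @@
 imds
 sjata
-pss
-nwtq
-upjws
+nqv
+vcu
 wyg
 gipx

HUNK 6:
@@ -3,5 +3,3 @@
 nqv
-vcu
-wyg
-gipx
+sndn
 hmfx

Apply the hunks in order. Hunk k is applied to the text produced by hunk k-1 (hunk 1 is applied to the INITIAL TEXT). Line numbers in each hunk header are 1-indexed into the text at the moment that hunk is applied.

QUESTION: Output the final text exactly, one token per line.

Answer: imds
sjata
nqv
sndn
hmfx
tidfc
iwq

Derivation:
Hunk 1: at line 3 remove [inxf] add [fdkr,yzu,zcyri] -> 10 lines: imds sjata pss bwj fdkr yzu zcyri awf tidfc iwq
Hunk 2: at line 5 remove [yzu,zcyri,awf] add [kyk,hmfx] -> 9 lines: imds sjata pss bwj fdkr kyk hmfx tidfc iwq
Hunk 3: at line 5 remove [kyk] add [dbj,wyg,gipx] -> 11 lines: imds sjata pss bwj fdkr dbj wyg gipx hmfx tidfc iwq
Hunk 4: at line 2 remove [bwj,fdkr,dbj] add [nwtq,upjws] -> 10 lines: imds sjata pss nwtq upjws wyg gipx hmfx tidfc iwq
Hunk 5: at line 1 remove [pss,nwtq,upjws] add [nqv,vcu] -> 9 lines: imds sjata nqv vcu wyg gipx hmfx tidfc iwq
Hunk 6: at line 3 remove [vcu,wyg,gipx] add [sndn] -> 7 lines: imds sjata nqv sndn hmfx tidfc iwq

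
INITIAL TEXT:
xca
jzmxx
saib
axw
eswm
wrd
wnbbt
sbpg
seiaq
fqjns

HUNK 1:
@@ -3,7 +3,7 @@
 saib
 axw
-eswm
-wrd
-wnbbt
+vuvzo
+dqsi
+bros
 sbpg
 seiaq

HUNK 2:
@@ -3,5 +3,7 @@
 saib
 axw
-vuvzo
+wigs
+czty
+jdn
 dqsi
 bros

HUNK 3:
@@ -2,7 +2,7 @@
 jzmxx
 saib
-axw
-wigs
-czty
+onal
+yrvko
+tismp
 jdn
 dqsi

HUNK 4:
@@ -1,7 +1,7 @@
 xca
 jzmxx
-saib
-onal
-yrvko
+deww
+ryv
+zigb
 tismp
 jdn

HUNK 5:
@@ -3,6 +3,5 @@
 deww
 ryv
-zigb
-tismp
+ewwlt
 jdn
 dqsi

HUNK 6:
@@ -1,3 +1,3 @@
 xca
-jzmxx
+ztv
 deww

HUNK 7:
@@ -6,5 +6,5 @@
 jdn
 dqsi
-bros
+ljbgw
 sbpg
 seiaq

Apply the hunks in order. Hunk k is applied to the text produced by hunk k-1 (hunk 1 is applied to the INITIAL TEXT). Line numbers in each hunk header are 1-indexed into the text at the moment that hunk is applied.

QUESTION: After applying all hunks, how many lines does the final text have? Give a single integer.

Hunk 1: at line 3 remove [eswm,wrd,wnbbt] add [vuvzo,dqsi,bros] -> 10 lines: xca jzmxx saib axw vuvzo dqsi bros sbpg seiaq fqjns
Hunk 2: at line 3 remove [vuvzo] add [wigs,czty,jdn] -> 12 lines: xca jzmxx saib axw wigs czty jdn dqsi bros sbpg seiaq fqjns
Hunk 3: at line 2 remove [axw,wigs,czty] add [onal,yrvko,tismp] -> 12 lines: xca jzmxx saib onal yrvko tismp jdn dqsi bros sbpg seiaq fqjns
Hunk 4: at line 1 remove [saib,onal,yrvko] add [deww,ryv,zigb] -> 12 lines: xca jzmxx deww ryv zigb tismp jdn dqsi bros sbpg seiaq fqjns
Hunk 5: at line 3 remove [zigb,tismp] add [ewwlt] -> 11 lines: xca jzmxx deww ryv ewwlt jdn dqsi bros sbpg seiaq fqjns
Hunk 6: at line 1 remove [jzmxx] add [ztv] -> 11 lines: xca ztv deww ryv ewwlt jdn dqsi bros sbpg seiaq fqjns
Hunk 7: at line 6 remove [bros] add [ljbgw] -> 11 lines: xca ztv deww ryv ewwlt jdn dqsi ljbgw sbpg seiaq fqjns
Final line count: 11

Answer: 11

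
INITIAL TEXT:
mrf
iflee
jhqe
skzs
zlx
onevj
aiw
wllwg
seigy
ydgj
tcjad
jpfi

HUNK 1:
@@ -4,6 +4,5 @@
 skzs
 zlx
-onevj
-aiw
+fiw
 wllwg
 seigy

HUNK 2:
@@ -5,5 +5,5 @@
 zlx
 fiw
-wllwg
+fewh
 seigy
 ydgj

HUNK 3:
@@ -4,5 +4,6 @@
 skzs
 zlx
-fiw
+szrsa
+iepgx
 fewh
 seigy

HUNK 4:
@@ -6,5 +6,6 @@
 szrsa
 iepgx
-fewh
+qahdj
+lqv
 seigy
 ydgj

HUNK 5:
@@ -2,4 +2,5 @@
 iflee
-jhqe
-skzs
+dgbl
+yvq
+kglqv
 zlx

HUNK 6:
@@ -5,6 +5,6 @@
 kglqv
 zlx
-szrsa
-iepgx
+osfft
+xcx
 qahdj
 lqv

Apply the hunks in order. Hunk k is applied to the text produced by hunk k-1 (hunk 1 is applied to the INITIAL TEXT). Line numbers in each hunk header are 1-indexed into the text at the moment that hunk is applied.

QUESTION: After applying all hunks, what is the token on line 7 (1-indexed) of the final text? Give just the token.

Answer: osfft

Derivation:
Hunk 1: at line 4 remove [onevj,aiw] add [fiw] -> 11 lines: mrf iflee jhqe skzs zlx fiw wllwg seigy ydgj tcjad jpfi
Hunk 2: at line 5 remove [wllwg] add [fewh] -> 11 lines: mrf iflee jhqe skzs zlx fiw fewh seigy ydgj tcjad jpfi
Hunk 3: at line 4 remove [fiw] add [szrsa,iepgx] -> 12 lines: mrf iflee jhqe skzs zlx szrsa iepgx fewh seigy ydgj tcjad jpfi
Hunk 4: at line 6 remove [fewh] add [qahdj,lqv] -> 13 lines: mrf iflee jhqe skzs zlx szrsa iepgx qahdj lqv seigy ydgj tcjad jpfi
Hunk 5: at line 2 remove [jhqe,skzs] add [dgbl,yvq,kglqv] -> 14 lines: mrf iflee dgbl yvq kglqv zlx szrsa iepgx qahdj lqv seigy ydgj tcjad jpfi
Hunk 6: at line 5 remove [szrsa,iepgx] add [osfft,xcx] -> 14 lines: mrf iflee dgbl yvq kglqv zlx osfft xcx qahdj lqv seigy ydgj tcjad jpfi
Final line 7: osfft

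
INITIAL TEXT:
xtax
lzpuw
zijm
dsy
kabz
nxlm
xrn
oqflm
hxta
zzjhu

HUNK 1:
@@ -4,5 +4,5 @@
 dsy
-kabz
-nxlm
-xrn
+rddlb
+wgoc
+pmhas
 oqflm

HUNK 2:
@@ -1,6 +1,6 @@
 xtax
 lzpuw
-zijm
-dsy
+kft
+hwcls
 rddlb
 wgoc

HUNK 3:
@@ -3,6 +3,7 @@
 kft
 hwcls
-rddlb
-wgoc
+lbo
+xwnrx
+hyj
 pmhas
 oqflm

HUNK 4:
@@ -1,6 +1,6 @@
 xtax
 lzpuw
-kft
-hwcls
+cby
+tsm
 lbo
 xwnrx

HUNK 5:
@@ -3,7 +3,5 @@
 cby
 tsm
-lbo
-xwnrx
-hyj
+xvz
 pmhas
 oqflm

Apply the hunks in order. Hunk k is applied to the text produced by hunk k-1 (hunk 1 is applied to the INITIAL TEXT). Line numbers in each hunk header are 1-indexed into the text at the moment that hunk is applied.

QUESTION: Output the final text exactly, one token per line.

Answer: xtax
lzpuw
cby
tsm
xvz
pmhas
oqflm
hxta
zzjhu

Derivation:
Hunk 1: at line 4 remove [kabz,nxlm,xrn] add [rddlb,wgoc,pmhas] -> 10 lines: xtax lzpuw zijm dsy rddlb wgoc pmhas oqflm hxta zzjhu
Hunk 2: at line 1 remove [zijm,dsy] add [kft,hwcls] -> 10 lines: xtax lzpuw kft hwcls rddlb wgoc pmhas oqflm hxta zzjhu
Hunk 3: at line 3 remove [rddlb,wgoc] add [lbo,xwnrx,hyj] -> 11 lines: xtax lzpuw kft hwcls lbo xwnrx hyj pmhas oqflm hxta zzjhu
Hunk 4: at line 1 remove [kft,hwcls] add [cby,tsm] -> 11 lines: xtax lzpuw cby tsm lbo xwnrx hyj pmhas oqflm hxta zzjhu
Hunk 5: at line 3 remove [lbo,xwnrx,hyj] add [xvz] -> 9 lines: xtax lzpuw cby tsm xvz pmhas oqflm hxta zzjhu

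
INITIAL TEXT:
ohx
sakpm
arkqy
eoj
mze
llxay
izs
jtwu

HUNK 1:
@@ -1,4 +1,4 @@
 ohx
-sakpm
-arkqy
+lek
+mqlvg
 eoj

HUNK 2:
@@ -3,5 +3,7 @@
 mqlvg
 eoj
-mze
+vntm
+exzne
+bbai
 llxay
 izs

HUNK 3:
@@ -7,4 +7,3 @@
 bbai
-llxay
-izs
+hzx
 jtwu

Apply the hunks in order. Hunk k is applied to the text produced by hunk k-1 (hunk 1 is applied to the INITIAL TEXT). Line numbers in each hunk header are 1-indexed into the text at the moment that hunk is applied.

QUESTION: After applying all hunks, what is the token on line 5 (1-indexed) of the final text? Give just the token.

Answer: vntm

Derivation:
Hunk 1: at line 1 remove [sakpm,arkqy] add [lek,mqlvg] -> 8 lines: ohx lek mqlvg eoj mze llxay izs jtwu
Hunk 2: at line 3 remove [mze] add [vntm,exzne,bbai] -> 10 lines: ohx lek mqlvg eoj vntm exzne bbai llxay izs jtwu
Hunk 3: at line 7 remove [llxay,izs] add [hzx] -> 9 lines: ohx lek mqlvg eoj vntm exzne bbai hzx jtwu
Final line 5: vntm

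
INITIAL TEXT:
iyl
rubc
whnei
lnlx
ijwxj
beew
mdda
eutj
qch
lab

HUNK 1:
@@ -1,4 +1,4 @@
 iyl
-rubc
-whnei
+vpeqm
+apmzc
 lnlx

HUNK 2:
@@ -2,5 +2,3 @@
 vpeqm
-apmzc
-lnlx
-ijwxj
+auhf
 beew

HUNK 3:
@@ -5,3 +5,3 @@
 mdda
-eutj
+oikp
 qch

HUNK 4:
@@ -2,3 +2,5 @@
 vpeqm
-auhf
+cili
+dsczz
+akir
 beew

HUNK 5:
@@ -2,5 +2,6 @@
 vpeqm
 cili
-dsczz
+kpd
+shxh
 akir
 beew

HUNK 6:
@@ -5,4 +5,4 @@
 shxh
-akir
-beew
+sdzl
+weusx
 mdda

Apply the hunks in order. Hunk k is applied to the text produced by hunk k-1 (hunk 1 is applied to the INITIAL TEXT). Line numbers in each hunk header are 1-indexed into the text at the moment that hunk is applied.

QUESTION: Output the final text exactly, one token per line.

Hunk 1: at line 1 remove [rubc,whnei] add [vpeqm,apmzc] -> 10 lines: iyl vpeqm apmzc lnlx ijwxj beew mdda eutj qch lab
Hunk 2: at line 2 remove [apmzc,lnlx,ijwxj] add [auhf] -> 8 lines: iyl vpeqm auhf beew mdda eutj qch lab
Hunk 3: at line 5 remove [eutj] add [oikp] -> 8 lines: iyl vpeqm auhf beew mdda oikp qch lab
Hunk 4: at line 2 remove [auhf] add [cili,dsczz,akir] -> 10 lines: iyl vpeqm cili dsczz akir beew mdda oikp qch lab
Hunk 5: at line 2 remove [dsczz] add [kpd,shxh] -> 11 lines: iyl vpeqm cili kpd shxh akir beew mdda oikp qch lab
Hunk 6: at line 5 remove [akir,beew] add [sdzl,weusx] -> 11 lines: iyl vpeqm cili kpd shxh sdzl weusx mdda oikp qch lab

Answer: iyl
vpeqm
cili
kpd
shxh
sdzl
weusx
mdda
oikp
qch
lab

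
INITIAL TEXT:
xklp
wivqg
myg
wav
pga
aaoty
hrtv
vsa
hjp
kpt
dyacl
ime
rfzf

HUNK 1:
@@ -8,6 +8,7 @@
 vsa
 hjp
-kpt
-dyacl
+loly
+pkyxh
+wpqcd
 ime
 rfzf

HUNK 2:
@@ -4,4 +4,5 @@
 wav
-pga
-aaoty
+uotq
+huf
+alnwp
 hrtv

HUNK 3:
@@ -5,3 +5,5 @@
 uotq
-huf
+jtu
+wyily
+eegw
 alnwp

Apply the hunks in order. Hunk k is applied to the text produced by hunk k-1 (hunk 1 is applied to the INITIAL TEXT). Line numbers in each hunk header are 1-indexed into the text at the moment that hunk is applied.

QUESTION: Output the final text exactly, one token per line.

Hunk 1: at line 8 remove [kpt,dyacl] add [loly,pkyxh,wpqcd] -> 14 lines: xklp wivqg myg wav pga aaoty hrtv vsa hjp loly pkyxh wpqcd ime rfzf
Hunk 2: at line 4 remove [pga,aaoty] add [uotq,huf,alnwp] -> 15 lines: xklp wivqg myg wav uotq huf alnwp hrtv vsa hjp loly pkyxh wpqcd ime rfzf
Hunk 3: at line 5 remove [huf] add [jtu,wyily,eegw] -> 17 lines: xklp wivqg myg wav uotq jtu wyily eegw alnwp hrtv vsa hjp loly pkyxh wpqcd ime rfzf

Answer: xklp
wivqg
myg
wav
uotq
jtu
wyily
eegw
alnwp
hrtv
vsa
hjp
loly
pkyxh
wpqcd
ime
rfzf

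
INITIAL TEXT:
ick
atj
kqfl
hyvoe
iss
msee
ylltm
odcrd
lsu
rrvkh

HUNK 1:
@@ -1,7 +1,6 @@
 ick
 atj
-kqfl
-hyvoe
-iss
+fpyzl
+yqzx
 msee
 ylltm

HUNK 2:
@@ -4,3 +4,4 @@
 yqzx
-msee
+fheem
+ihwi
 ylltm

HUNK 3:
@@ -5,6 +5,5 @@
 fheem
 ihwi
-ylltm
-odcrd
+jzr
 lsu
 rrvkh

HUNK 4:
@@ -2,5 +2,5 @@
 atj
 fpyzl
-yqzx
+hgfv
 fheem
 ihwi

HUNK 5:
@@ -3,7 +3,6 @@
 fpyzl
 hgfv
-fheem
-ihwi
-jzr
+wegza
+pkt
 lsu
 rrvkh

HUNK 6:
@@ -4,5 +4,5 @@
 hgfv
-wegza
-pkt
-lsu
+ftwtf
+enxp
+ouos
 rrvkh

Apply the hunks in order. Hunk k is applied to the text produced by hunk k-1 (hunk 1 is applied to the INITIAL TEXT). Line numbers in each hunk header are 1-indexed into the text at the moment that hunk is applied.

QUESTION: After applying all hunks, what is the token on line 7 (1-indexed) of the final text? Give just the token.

Answer: ouos

Derivation:
Hunk 1: at line 1 remove [kqfl,hyvoe,iss] add [fpyzl,yqzx] -> 9 lines: ick atj fpyzl yqzx msee ylltm odcrd lsu rrvkh
Hunk 2: at line 4 remove [msee] add [fheem,ihwi] -> 10 lines: ick atj fpyzl yqzx fheem ihwi ylltm odcrd lsu rrvkh
Hunk 3: at line 5 remove [ylltm,odcrd] add [jzr] -> 9 lines: ick atj fpyzl yqzx fheem ihwi jzr lsu rrvkh
Hunk 4: at line 2 remove [yqzx] add [hgfv] -> 9 lines: ick atj fpyzl hgfv fheem ihwi jzr lsu rrvkh
Hunk 5: at line 3 remove [fheem,ihwi,jzr] add [wegza,pkt] -> 8 lines: ick atj fpyzl hgfv wegza pkt lsu rrvkh
Hunk 6: at line 4 remove [wegza,pkt,lsu] add [ftwtf,enxp,ouos] -> 8 lines: ick atj fpyzl hgfv ftwtf enxp ouos rrvkh
Final line 7: ouos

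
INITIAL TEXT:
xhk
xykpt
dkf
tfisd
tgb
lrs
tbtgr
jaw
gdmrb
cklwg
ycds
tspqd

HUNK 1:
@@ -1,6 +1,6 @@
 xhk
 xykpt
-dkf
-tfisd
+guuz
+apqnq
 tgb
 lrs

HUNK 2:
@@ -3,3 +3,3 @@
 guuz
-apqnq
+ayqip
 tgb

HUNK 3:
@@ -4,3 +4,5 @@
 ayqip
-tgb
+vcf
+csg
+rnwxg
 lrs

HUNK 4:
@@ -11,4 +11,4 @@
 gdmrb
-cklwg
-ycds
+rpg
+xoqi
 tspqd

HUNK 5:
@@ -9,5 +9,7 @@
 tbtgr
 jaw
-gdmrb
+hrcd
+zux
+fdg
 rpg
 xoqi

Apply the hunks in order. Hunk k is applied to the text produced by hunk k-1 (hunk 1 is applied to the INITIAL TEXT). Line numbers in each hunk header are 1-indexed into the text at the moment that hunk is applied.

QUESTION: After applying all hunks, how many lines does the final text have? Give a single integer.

Hunk 1: at line 1 remove [dkf,tfisd] add [guuz,apqnq] -> 12 lines: xhk xykpt guuz apqnq tgb lrs tbtgr jaw gdmrb cklwg ycds tspqd
Hunk 2: at line 3 remove [apqnq] add [ayqip] -> 12 lines: xhk xykpt guuz ayqip tgb lrs tbtgr jaw gdmrb cklwg ycds tspqd
Hunk 3: at line 4 remove [tgb] add [vcf,csg,rnwxg] -> 14 lines: xhk xykpt guuz ayqip vcf csg rnwxg lrs tbtgr jaw gdmrb cklwg ycds tspqd
Hunk 4: at line 11 remove [cklwg,ycds] add [rpg,xoqi] -> 14 lines: xhk xykpt guuz ayqip vcf csg rnwxg lrs tbtgr jaw gdmrb rpg xoqi tspqd
Hunk 5: at line 9 remove [gdmrb] add [hrcd,zux,fdg] -> 16 lines: xhk xykpt guuz ayqip vcf csg rnwxg lrs tbtgr jaw hrcd zux fdg rpg xoqi tspqd
Final line count: 16

Answer: 16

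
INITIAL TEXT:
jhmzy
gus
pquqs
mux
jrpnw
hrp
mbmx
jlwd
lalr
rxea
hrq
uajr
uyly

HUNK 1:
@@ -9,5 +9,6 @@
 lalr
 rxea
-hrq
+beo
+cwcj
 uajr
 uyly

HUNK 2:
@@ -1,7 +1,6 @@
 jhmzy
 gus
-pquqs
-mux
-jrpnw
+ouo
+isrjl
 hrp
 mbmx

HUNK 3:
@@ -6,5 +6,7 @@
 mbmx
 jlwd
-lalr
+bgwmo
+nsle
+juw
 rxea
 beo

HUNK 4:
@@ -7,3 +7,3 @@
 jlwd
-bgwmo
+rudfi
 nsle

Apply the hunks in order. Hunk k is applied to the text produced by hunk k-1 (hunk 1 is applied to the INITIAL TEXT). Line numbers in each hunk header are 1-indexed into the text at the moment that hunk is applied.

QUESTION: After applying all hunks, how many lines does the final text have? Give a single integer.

Hunk 1: at line 9 remove [hrq] add [beo,cwcj] -> 14 lines: jhmzy gus pquqs mux jrpnw hrp mbmx jlwd lalr rxea beo cwcj uajr uyly
Hunk 2: at line 1 remove [pquqs,mux,jrpnw] add [ouo,isrjl] -> 13 lines: jhmzy gus ouo isrjl hrp mbmx jlwd lalr rxea beo cwcj uajr uyly
Hunk 3: at line 6 remove [lalr] add [bgwmo,nsle,juw] -> 15 lines: jhmzy gus ouo isrjl hrp mbmx jlwd bgwmo nsle juw rxea beo cwcj uajr uyly
Hunk 4: at line 7 remove [bgwmo] add [rudfi] -> 15 lines: jhmzy gus ouo isrjl hrp mbmx jlwd rudfi nsle juw rxea beo cwcj uajr uyly
Final line count: 15

Answer: 15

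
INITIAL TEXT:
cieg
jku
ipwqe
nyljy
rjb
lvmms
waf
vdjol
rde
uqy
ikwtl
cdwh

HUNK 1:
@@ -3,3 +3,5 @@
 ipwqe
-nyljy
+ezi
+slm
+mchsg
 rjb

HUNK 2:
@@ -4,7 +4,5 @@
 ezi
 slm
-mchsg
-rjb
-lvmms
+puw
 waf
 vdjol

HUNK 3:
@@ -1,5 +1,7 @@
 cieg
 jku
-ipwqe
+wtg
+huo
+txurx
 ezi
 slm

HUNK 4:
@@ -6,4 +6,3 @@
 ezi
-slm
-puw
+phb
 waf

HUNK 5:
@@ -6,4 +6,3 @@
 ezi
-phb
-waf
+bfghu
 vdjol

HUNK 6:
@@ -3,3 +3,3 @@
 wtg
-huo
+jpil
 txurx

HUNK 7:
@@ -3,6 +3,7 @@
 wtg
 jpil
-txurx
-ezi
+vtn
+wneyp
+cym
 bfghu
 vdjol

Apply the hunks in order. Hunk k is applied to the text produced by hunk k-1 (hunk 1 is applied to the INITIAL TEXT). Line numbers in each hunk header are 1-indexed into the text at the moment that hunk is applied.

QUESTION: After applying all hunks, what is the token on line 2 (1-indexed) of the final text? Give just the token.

Hunk 1: at line 3 remove [nyljy] add [ezi,slm,mchsg] -> 14 lines: cieg jku ipwqe ezi slm mchsg rjb lvmms waf vdjol rde uqy ikwtl cdwh
Hunk 2: at line 4 remove [mchsg,rjb,lvmms] add [puw] -> 12 lines: cieg jku ipwqe ezi slm puw waf vdjol rde uqy ikwtl cdwh
Hunk 3: at line 1 remove [ipwqe] add [wtg,huo,txurx] -> 14 lines: cieg jku wtg huo txurx ezi slm puw waf vdjol rde uqy ikwtl cdwh
Hunk 4: at line 6 remove [slm,puw] add [phb] -> 13 lines: cieg jku wtg huo txurx ezi phb waf vdjol rde uqy ikwtl cdwh
Hunk 5: at line 6 remove [phb,waf] add [bfghu] -> 12 lines: cieg jku wtg huo txurx ezi bfghu vdjol rde uqy ikwtl cdwh
Hunk 6: at line 3 remove [huo] add [jpil] -> 12 lines: cieg jku wtg jpil txurx ezi bfghu vdjol rde uqy ikwtl cdwh
Hunk 7: at line 3 remove [txurx,ezi] add [vtn,wneyp,cym] -> 13 lines: cieg jku wtg jpil vtn wneyp cym bfghu vdjol rde uqy ikwtl cdwh
Final line 2: jku

Answer: jku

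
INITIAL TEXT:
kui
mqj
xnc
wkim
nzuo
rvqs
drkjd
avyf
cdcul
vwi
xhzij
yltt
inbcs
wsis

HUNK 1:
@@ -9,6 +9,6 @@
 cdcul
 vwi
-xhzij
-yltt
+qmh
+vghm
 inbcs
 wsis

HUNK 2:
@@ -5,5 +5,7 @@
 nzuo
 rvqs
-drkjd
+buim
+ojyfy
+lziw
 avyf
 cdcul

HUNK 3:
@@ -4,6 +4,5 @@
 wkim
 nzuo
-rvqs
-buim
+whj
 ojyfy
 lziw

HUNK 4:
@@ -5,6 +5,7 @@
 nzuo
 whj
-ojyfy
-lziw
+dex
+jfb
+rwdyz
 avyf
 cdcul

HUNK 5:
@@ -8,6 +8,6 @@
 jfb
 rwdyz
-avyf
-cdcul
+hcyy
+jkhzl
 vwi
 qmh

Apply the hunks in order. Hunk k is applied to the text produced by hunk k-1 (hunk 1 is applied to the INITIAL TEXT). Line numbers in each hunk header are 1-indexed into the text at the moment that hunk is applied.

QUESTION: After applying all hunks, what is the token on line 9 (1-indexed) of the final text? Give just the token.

Answer: rwdyz

Derivation:
Hunk 1: at line 9 remove [xhzij,yltt] add [qmh,vghm] -> 14 lines: kui mqj xnc wkim nzuo rvqs drkjd avyf cdcul vwi qmh vghm inbcs wsis
Hunk 2: at line 5 remove [drkjd] add [buim,ojyfy,lziw] -> 16 lines: kui mqj xnc wkim nzuo rvqs buim ojyfy lziw avyf cdcul vwi qmh vghm inbcs wsis
Hunk 3: at line 4 remove [rvqs,buim] add [whj] -> 15 lines: kui mqj xnc wkim nzuo whj ojyfy lziw avyf cdcul vwi qmh vghm inbcs wsis
Hunk 4: at line 5 remove [ojyfy,lziw] add [dex,jfb,rwdyz] -> 16 lines: kui mqj xnc wkim nzuo whj dex jfb rwdyz avyf cdcul vwi qmh vghm inbcs wsis
Hunk 5: at line 8 remove [avyf,cdcul] add [hcyy,jkhzl] -> 16 lines: kui mqj xnc wkim nzuo whj dex jfb rwdyz hcyy jkhzl vwi qmh vghm inbcs wsis
Final line 9: rwdyz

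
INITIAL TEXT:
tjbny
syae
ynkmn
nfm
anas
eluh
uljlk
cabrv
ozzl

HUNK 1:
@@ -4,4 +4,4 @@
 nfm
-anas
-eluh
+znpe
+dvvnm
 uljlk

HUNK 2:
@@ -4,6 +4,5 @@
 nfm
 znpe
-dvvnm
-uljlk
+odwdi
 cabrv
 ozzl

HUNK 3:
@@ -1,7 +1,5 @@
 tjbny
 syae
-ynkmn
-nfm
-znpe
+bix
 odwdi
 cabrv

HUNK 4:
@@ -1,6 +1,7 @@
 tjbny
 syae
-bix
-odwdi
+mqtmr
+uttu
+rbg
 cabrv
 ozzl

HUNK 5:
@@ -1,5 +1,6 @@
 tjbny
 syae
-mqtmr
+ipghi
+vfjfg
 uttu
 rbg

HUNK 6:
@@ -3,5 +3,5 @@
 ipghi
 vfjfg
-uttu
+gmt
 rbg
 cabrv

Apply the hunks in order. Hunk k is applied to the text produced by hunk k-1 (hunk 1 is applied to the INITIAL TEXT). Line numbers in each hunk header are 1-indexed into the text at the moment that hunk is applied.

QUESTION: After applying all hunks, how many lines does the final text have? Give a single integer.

Hunk 1: at line 4 remove [anas,eluh] add [znpe,dvvnm] -> 9 lines: tjbny syae ynkmn nfm znpe dvvnm uljlk cabrv ozzl
Hunk 2: at line 4 remove [dvvnm,uljlk] add [odwdi] -> 8 lines: tjbny syae ynkmn nfm znpe odwdi cabrv ozzl
Hunk 3: at line 1 remove [ynkmn,nfm,znpe] add [bix] -> 6 lines: tjbny syae bix odwdi cabrv ozzl
Hunk 4: at line 1 remove [bix,odwdi] add [mqtmr,uttu,rbg] -> 7 lines: tjbny syae mqtmr uttu rbg cabrv ozzl
Hunk 5: at line 1 remove [mqtmr] add [ipghi,vfjfg] -> 8 lines: tjbny syae ipghi vfjfg uttu rbg cabrv ozzl
Hunk 6: at line 3 remove [uttu] add [gmt] -> 8 lines: tjbny syae ipghi vfjfg gmt rbg cabrv ozzl
Final line count: 8

Answer: 8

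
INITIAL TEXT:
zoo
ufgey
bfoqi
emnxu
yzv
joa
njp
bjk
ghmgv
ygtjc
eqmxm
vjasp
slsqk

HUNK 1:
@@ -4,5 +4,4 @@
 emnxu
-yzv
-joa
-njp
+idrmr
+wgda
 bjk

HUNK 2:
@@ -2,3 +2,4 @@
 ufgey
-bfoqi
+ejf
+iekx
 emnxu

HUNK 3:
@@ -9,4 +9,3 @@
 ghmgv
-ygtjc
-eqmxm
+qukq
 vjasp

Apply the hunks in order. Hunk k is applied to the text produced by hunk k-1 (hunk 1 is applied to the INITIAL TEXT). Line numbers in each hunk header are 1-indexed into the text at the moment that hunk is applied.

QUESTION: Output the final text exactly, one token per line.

Answer: zoo
ufgey
ejf
iekx
emnxu
idrmr
wgda
bjk
ghmgv
qukq
vjasp
slsqk

Derivation:
Hunk 1: at line 4 remove [yzv,joa,njp] add [idrmr,wgda] -> 12 lines: zoo ufgey bfoqi emnxu idrmr wgda bjk ghmgv ygtjc eqmxm vjasp slsqk
Hunk 2: at line 2 remove [bfoqi] add [ejf,iekx] -> 13 lines: zoo ufgey ejf iekx emnxu idrmr wgda bjk ghmgv ygtjc eqmxm vjasp slsqk
Hunk 3: at line 9 remove [ygtjc,eqmxm] add [qukq] -> 12 lines: zoo ufgey ejf iekx emnxu idrmr wgda bjk ghmgv qukq vjasp slsqk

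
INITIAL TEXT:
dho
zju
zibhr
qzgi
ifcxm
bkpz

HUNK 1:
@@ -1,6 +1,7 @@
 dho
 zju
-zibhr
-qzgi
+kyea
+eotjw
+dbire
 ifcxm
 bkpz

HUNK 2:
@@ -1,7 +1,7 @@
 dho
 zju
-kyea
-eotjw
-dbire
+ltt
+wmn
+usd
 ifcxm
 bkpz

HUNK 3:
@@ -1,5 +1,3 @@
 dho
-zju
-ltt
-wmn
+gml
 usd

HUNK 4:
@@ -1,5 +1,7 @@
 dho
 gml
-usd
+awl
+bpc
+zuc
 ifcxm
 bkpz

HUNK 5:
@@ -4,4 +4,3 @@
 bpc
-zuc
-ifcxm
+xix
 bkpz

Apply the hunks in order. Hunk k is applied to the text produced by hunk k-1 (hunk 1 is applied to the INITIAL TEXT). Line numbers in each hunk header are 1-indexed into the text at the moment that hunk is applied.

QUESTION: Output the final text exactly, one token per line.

Answer: dho
gml
awl
bpc
xix
bkpz

Derivation:
Hunk 1: at line 1 remove [zibhr,qzgi] add [kyea,eotjw,dbire] -> 7 lines: dho zju kyea eotjw dbire ifcxm bkpz
Hunk 2: at line 1 remove [kyea,eotjw,dbire] add [ltt,wmn,usd] -> 7 lines: dho zju ltt wmn usd ifcxm bkpz
Hunk 3: at line 1 remove [zju,ltt,wmn] add [gml] -> 5 lines: dho gml usd ifcxm bkpz
Hunk 4: at line 1 remove [usd] add [awl,bpc,zuc] -> 7 lines: dho gml awl bpc zuc ifcxm bkpz
Hunk 5: at line 4 remove [zuc,ifcxm] add [xix] -> 6 lines: dho gml awl bpc xix bkpz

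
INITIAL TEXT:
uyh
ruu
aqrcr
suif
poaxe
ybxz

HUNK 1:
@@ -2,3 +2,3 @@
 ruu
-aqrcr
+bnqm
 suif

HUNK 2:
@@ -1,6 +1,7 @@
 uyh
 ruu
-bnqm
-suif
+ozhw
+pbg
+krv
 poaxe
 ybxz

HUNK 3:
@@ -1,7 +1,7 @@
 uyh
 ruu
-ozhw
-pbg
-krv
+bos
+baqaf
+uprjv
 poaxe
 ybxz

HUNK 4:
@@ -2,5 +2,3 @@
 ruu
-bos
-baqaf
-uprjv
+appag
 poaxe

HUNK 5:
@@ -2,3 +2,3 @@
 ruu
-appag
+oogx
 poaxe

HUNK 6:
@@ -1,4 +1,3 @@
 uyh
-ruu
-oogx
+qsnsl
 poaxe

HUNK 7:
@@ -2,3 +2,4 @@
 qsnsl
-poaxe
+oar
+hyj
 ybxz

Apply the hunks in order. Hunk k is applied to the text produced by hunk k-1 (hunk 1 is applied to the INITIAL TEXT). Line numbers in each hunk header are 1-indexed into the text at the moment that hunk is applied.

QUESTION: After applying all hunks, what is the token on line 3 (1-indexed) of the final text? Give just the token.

Answer: oar

Derivation:
Hunk 1: at line 2 remove [aqrcr] add [bnqm] -> 6 lines: uyh ruu bnqm suif poaxe ybxz
Hunk 2: at line 1 remove [bnqm,suif] add [ozhw,pbg,krv] -> 7 lines: uyh ruu ozhw pbg krv poaxe ybxz
Hunk 3: at line 1 remove [ozhw,pbg,krv] add [bos,baqaf,uprjv] -> 7 lines: uyh ruu bos baqaf uprjv poaxe ybxz
Hunk 4: at line 2 remove [bos,baqaf,uprjv] add [appag] -> 5 lines: uyh ruu appag poaxe ybxz
Hunk 5: at line 2 remove [appag] add [oogx] -> 5 lines: uyh ruu oogx poaxe ybxz
Hunk 6: at line 1 remove [ruu,oogx] add [qsnsl] -> 4 lines: uyh qsnsl poaxe ybxz
Hunk 7: at line 2 remove [poaxe] add [oar,hyj] -> 5 lines: uyh qsnsl oar hyj ybxz
Final line 3: oar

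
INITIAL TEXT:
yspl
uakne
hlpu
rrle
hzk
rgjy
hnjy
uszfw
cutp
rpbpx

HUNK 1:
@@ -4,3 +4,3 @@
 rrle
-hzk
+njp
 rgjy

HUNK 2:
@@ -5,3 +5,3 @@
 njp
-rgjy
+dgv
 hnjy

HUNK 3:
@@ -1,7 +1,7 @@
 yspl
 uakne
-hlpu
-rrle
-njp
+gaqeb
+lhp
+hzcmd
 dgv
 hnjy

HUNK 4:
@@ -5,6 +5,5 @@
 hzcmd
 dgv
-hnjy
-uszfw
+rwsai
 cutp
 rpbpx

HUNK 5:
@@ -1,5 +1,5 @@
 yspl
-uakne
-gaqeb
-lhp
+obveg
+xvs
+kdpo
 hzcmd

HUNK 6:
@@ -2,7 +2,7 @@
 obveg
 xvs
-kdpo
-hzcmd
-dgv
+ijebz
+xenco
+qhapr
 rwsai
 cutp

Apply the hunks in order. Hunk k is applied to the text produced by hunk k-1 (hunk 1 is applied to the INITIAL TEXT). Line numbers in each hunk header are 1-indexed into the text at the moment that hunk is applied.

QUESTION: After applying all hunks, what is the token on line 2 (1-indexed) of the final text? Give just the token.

Hunk 1: at line 4 remove [hzk] add [njp] -> 10 lines: yspl uakne hlpu rrle njp rgjy hnjy uszfw cutp rpbpx
Hunk 2: at line 5 remove [rgjy] add [dgv] -> 10 lines: yspl uakne hlpu rrle njp dgv hnjy uszfw cutp rpbpx
Hunk 3: at line 1 remove [hlpu,rrle,njp] add [gaqeb,lhp,hzcmd] -> 10 lines: yspl uakne gaqeb lhp hzcmd dgv hnjy uszfw cutp rpbpx
Hunk 4: at line 5 remove [hnjy,uszfw] add [rwsai] -> 9 lines: yspl uakne gaqeb lhp hzcmd dgv rwsai cutp rpbpx
Hunk 5: at line 1 remove [uakne,gaqeb,lhp] add [obveg,xvs,kdpo] -> 9 lines: yspl obveg xvs kdpo hzcmd dgv rwsai cutp rpbpx
Hunk 6: at line 2 remove [kdpo,hzcmd,dgv] add [ijebz,xenco,qhapr] -> 9 lines: yspl obveg xvs ijebz xenco qhapr rwsai cutp rpbpx
Final line 2: obveg

Answer: obveg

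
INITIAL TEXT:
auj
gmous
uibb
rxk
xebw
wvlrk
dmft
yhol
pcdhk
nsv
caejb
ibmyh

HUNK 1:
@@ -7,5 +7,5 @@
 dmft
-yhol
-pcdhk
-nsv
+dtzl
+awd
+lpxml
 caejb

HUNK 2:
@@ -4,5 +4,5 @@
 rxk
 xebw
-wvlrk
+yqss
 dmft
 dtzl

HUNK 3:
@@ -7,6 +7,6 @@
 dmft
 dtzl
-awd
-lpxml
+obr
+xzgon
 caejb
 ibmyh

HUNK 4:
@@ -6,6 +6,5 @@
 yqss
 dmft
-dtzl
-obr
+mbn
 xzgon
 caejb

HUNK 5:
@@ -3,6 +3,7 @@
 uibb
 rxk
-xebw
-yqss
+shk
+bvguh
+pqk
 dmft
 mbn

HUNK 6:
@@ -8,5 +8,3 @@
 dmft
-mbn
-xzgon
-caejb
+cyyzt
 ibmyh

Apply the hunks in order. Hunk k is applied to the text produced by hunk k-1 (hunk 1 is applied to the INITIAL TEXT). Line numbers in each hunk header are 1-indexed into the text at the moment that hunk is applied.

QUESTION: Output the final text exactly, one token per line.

Hunk 1: at line 7 remove [yhol,pcdhk,nsv] add [dtzl,awd,lpxml] -> 12 lines: auj gmous uibb rxk xebw wvlrk dmft dtzl awd lpxml caejb ibmyh
Hunk 2: at line 4 remove [wvlrk] add [yqss] -> 12 lines: auj gmous uibb rxk xebw yqss dmft dtzl awd lpxml caejb ibmyh
Hunk 3: at line 7 remove [awd,lpxml] add [obr,xzgon] -> 12 lines: auj gmous uibb rxk xebw yqss dmft dtzl obr xzgon caejb ibmyh
Hunk 4: at line 6 remove [dtzl,obr] add [mbn] -> 11 lines: auj gmous uibb rxk xebw yqss dmft mbn xzgon caejb ibmyh
Hunk 5: at line 3 remove [xebw,yqss] add [shk,bvguh,pqk] -> 12 lines: auj gmous uibb rxk shk bvguh pqk dmft mbn xzgon caejb ibmyh
Hunk 6: at line 8 remove [mbn,xzgon,caejb] add [cyyzt] -> 10 lines: auj gmous uibb rxk shk bvguh pqk dmft cyyzt ibmyh

Answer: auj
gmous
uibb
rxk
shk
bvguh
pqk
dmft
cyyzt
ibmyh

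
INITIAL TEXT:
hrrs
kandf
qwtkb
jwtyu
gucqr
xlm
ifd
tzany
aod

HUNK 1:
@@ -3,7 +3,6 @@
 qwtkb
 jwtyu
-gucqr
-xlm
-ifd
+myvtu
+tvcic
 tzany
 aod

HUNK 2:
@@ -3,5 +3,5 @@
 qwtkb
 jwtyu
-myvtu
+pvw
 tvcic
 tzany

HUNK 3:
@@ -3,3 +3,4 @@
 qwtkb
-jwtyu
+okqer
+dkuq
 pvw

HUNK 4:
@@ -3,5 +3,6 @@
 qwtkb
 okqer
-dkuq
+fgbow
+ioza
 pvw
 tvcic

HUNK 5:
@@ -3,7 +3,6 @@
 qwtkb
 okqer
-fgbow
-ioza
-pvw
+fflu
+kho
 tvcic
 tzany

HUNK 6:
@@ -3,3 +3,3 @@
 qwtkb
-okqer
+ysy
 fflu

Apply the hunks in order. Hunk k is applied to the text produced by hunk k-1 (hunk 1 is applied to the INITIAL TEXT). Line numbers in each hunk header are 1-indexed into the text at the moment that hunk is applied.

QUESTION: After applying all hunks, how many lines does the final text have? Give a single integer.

Hunk 1: at line 3 remove [gucqr,xlm,ifd] add [myvtu,tvcic] -> 8 lines: hrrs kandf qwtkb jwtyu myvtu tvcic tzany aod
Hunk 2: at line 3 remove [myvtu] add [pvw] -> 8 lines: hrrs kandf qwtkb jwtyu pvw tvcic tzany aod
Hunk 3: at line 3 remove [jwtyu] add [okqer,dkuq] -> 9 lines: hrrs kandf qwtkb okqer dkuq pvw tvcic tzany aod
Hunk 4: at line 3 remove [dkuq] add [fgbow,ioza] -> 10 lines: hrrs kandf qwtkb okqer fgbow ioza pvw tvcic tzany aod
Hunk 5: at line 3 remove [fgbow,ioza,pvw] add [fflu,kho] -> 9 lines: hrrs kandf qwtkb okqer fflu kho tvcic tzany aod
Hunk 6: at line 3 remove [okqer] add [ysy] -> 9 lines: hrrs kandf qwtkb ysy fflu kho tvcic tzany aod
Final line count: 9

Answer: 9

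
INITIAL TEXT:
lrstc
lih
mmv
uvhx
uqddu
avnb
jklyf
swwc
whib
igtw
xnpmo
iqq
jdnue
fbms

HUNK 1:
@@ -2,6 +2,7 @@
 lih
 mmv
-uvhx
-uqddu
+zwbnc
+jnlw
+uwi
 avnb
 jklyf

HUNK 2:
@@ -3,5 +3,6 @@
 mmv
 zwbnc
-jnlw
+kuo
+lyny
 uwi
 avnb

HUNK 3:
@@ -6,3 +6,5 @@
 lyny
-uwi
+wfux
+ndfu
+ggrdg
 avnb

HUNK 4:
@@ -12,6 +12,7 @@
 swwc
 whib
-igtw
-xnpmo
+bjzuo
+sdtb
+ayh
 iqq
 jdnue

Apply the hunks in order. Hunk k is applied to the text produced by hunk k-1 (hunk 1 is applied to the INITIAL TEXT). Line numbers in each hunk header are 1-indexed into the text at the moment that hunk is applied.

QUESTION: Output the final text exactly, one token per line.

Answer: lrstc
lih
mmv
zwbnc
kuo
lyny
wfux
ndfu
ggrdg
avnb
jklyf
swwc
whib
bjzuo
sdtb
ayh
iqq
jdnue
fbms

Derivation:
Hunk 1: at line 2 remove [uvhx,uqddu] add [zwbnc,jnlw,uwi] -> 15 lines: lrstc lih mmv zwbnc jnlw uwi avnb jklyf swwc whib igtw xnpmo iqq jdnue fbms
Hunk 2: at line 3 remove [jnlw] add [kuo,lyny] -> 16 lines: lrstc lih mmv zwbnc kuo lyny uwi avnb jklyf swwc whib igtw xnpmo iqq jdnue fbms
Hunk 3: at line 6 remove [uwi] add [wfux,ndfu,ggrdg] -> 18 lines: lrstc lih mmv zwbnc kuo lyny wfux ndfu ggrdg avnb jklyf swwc whib igtw xnpmo iqq jdnue fbms
Hunk 4: at line 12 remove [igtw,xnpmo] add [bjzuo,sdtb,ayh] -> 19 lines: lrstc lih mmv zwbnc kuo lyny wfux ndfu ggrdg avnb jklyf swwc whib bjzuo sdtb ayh iqq jdnue fbms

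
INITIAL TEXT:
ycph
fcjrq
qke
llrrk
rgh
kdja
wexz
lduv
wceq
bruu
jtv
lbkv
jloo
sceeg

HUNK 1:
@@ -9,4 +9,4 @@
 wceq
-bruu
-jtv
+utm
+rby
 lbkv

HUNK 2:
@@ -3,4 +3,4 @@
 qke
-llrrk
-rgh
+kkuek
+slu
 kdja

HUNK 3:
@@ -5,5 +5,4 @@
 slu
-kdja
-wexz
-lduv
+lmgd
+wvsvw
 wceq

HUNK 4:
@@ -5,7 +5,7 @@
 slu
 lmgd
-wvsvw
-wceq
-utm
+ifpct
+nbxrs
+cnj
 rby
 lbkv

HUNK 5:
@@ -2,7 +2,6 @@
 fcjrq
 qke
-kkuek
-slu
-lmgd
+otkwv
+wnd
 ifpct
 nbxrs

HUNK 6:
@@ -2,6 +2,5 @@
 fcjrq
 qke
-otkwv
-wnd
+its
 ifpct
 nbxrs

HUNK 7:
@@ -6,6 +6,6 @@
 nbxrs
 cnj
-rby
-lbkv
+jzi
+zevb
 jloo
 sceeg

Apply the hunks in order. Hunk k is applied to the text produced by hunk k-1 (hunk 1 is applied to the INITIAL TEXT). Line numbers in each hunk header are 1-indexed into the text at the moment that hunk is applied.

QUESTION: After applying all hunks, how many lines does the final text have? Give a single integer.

Answer: 11

Derivation:
Hunk 1: at line 9 remove [bruu,jtv] add [utm,rby] -> 14 lines: ycph fcjrq qke llrrk rgh kdja wexz lduv wceq utm rby lbkv jloo sceeg
Hunk 2: at line 3 remove [llrrk,rgh] add [kkuek,slu] -> 14 lines: ycph fcjrq qke kkuek slu kdja wexz lduv wceq utm rby lbkv jloo sceeg
Hunk 3: at line 5 remove [kdja,wexz,lduv] add [lmgd,wvsvw] -> 13 lines: ycph fcjrq qke kkuek slu lmgd wvsvw wceq utm rby lbkv jloo sceeg
Hunk 4: at line 5 remove [wvsvw,wceq,utm] add [ifpct,nbxrs,cnj] -> 13 lines: ycph fcjrq qke kkuek slu lmgd ifpct nbxrs cnj rby lbkv jloo sceeg
Hunk 5: at line 2 remove [kkuek,slu,lmgd] add [otkwv,wnd] -> 12 lines: ycph fcjrq qke otkwv wnd ifpct nbxrs cnj rby lbkv jloo sceeg
Hunk 6: at line 2 remove [otkwv,wnd] add [its] -> 11 lines: ycph fcjrq qke its ifpct nbxrs cnj rby lbkv jloo sceeg
Hunk 7: at line 6 remove [rby,lbkv] add [jzi,zevb] -> 11 lines: ycph fcjrq qke its ifpct nbxrs cnj jzi zevb jloo sceeg
Final line count: 11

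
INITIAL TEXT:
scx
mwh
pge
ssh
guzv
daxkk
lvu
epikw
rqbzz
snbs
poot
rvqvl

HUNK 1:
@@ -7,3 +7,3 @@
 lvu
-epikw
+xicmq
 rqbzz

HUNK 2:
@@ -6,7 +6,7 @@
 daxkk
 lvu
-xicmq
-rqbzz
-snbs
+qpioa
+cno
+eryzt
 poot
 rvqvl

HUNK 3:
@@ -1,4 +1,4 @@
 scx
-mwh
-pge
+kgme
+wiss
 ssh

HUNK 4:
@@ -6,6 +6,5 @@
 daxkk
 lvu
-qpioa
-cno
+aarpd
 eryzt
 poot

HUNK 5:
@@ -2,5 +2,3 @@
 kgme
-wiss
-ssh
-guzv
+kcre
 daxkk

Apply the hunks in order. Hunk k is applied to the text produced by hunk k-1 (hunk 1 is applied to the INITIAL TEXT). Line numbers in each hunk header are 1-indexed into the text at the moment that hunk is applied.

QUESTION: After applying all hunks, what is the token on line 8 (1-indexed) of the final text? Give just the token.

Answer: poot

Derivation:
Hunk 1: at line 7 remove [epikw] add [xicmq] -> 12 lines: scx mwh pge ssh guzv daxkk lvu xicmq rqbzz snbs poot rvqvl
Hunk 2: at line 6 remove [xicmq,rqbzz,snbs] add [qpioa,cno,eryzt] -> 12 lines: scx mwh pge ssh guzv daxkk lvu qpioa cno eryzt poot rvqvl
Hunk 3: at line 1 remove [mwh,pge] add [kgme,wiss] -> 12 lines: scx kgme wiss ssh guzv daxkk lvu qpioa cno eryzt poot rvqvl
Hunk 4: at line 6 remove [qpioa,cno] add [aarpd] -> 11 lines: scx kgme wiss ssh guzv daxkk lvu aarpd eryzt poot rvqvl
Hunk 5: at line 2 remove [wiss,ssh,guzv] add [kcre] -> 9 lines: scx kgme kcre daxkk lvu aarpd eryzt poot rvqvl
Final line 8: poot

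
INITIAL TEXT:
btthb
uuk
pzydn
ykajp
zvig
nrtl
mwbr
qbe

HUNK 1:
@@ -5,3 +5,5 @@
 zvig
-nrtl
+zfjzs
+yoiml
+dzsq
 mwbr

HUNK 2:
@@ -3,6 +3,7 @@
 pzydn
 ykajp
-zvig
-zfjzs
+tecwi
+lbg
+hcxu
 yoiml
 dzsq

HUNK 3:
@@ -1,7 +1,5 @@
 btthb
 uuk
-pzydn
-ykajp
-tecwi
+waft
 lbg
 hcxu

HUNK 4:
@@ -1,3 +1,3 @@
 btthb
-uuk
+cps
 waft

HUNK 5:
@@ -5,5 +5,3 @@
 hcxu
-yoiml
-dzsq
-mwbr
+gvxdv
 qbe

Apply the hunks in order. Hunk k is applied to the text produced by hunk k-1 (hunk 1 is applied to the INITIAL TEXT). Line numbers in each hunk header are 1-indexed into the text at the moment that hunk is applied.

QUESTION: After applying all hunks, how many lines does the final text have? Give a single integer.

Answer: 7

Derivation:
Hunk 1: at line 5 remove [nrtl] add [zfjzs,yoiml,dzsq] -> 10 lines: btthb uuk pzydn ykajp zvig zfjzs yoiml dzsq mwbr qbe
Hunk 2: at line 3 remove [zvig,zfjzs] add [tecwi,lbg,hcxu] -> 11 lines: btthb uuk pzydn ykajp tecwi lbg hcxu yoiml dzsq mwbr qbe
Hunk 3: at line 1 remove [pzydn,ykajp,tecwi] add [waft] -> 9 lines: btthb uuk waft lbg hcxu yoiml dzsq mwbr qbe
Hunk 4: at line 1 remove [uuk] add [cps] -> 9 lines: btthb cps waft lbg hcxu yoiml dzsq mwbr qbe
Hunk 5: at line 5 remove [yoiml,dzsq,mwbr] add [gvxdv] -> 7 lines: btthb cps waft lbg hcxu gvxdv qbe
Final line count: 7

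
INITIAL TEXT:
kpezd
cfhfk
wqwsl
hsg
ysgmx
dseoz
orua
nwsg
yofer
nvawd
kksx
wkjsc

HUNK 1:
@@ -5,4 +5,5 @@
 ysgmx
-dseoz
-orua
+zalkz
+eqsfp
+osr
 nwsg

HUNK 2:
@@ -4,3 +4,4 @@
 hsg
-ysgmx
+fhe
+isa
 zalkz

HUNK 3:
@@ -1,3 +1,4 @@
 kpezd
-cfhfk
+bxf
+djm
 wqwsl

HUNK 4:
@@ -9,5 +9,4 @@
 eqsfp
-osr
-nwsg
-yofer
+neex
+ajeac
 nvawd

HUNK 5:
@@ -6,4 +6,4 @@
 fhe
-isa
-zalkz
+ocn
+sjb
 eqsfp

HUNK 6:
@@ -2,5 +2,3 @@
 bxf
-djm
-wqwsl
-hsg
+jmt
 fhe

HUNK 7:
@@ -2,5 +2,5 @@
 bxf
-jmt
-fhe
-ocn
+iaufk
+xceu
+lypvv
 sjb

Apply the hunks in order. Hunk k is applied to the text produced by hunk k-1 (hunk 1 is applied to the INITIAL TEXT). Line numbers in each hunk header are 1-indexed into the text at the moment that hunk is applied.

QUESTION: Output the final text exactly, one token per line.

Hunk 1: at line 5 remove [dseoz,orua] add [zalkz,eqsfp,osr] -> 13 lines: kpezd cfhfk wqwsl hsg ysgmx zalkz eqsfp osr nwsg yofer nvawd kksx wkjsc
Hunk 2: at line 4 remove [ysgmx] add [fhe,isa] -> 14 lines: kpezd cfhfk wqwsl hsg fhe isa zalkz eqsfp osr nwsg yofer nvawd kksx wkjsc
Hunk 3: at line 1 remove [cfhfk] add [bxf,djm] -> 15 lines: kpezd bxf djm wqwsl hsg fhe isa zalkz eqsfp osr nwsg yofer nvawd kksx wkjsc
Hunk 4: at line 9 remove [osr,nwsg,yofer] add [neex,ajeac] -> 14 lines: kpezd bxf djm wqwsl hsg fhe isa zalkz eqsfp neex ajeac nvawd kksx wkjsc
Hunk 5: at line 6 remove [isa,zalkz] add [ocn,sjb] -> 14 lines: kpezd bxf djm wqwsl hsg fhe ocn sjb eqsfp neex ajeac nvawd kksx wkjsc
Hunk 6: at line 2 remove [djm,wqwsl,hsg] add [jmt] -> 12 lines: kpezd bxf jmt fhe ocn sjb eqsfp neex ajeac nvawd kksx wkjsc
Hunk 7: at line 2 remove [jmt,fhe,ocn] add [iaufk,xceu,lypvv] -> 12 lines: kpezd bxf iaufk xceu lypvv sjb eqsfp neex ajeac nvawd kksx wkjsc

Answer: kpezd
bxf
iaufk
xceu
lypvv
sjb
eqsfp
neex
ajeac
nvawd
kksx
wkjsc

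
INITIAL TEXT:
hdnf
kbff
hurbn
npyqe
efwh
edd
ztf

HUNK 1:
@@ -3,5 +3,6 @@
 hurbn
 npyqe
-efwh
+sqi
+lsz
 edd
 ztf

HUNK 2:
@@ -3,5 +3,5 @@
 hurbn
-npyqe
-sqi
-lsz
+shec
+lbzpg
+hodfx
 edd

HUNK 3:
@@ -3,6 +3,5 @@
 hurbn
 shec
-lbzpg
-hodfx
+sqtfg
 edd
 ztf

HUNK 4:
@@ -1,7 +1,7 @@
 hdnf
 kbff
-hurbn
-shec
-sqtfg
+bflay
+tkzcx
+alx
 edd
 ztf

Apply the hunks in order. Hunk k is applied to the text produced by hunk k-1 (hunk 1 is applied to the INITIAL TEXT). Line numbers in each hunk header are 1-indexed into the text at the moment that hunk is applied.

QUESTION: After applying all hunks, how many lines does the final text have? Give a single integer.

Hunk 1: at line 3 remove [efwh] add [sqi,lsz] -> 8 lines: hdnf kbff hurbn npyqe sqi lsz edd ztf
Hunk 2: at line 3 remove [npyqe,sqi,lsz] add [shec,lbzpg,hodfx] -> 8 lines: hdnf kbff hurbn shec lbzpg hodfx edd ztf
Hunk 3: at line 3 remove [lbzpg,hodfx] add [sqtfg] -> 7 lines: hdnf kbff hurbn shec sqtfg edd ztf
Hunk 4: at line 1 remove [hurbn,shec,sqtfg] add [bflay,tkzcx,alx] -> 7 lines: hdnf kbff bflay tkzcx alx edd ztf
Final line count: 7

Answer: 7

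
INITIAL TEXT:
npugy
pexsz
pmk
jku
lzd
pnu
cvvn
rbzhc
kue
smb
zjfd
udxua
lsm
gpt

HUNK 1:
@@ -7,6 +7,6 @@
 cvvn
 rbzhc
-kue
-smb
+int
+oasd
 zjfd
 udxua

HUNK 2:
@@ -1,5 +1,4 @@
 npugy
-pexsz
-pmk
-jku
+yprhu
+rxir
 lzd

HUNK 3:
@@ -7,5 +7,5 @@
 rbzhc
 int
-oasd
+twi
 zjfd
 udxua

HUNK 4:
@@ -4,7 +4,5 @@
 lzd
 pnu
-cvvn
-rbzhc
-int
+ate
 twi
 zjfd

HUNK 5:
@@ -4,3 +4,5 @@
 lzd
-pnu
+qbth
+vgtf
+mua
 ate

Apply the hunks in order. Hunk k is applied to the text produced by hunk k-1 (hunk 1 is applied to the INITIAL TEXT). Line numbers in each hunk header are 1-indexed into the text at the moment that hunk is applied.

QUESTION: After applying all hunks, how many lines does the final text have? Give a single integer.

Hunk 1: at line 7 remove [kue,smb] add [int,oasd] -> 14 lines: npugy pexsz pmk jku lzd pnu cvvn rbzhc int oasd zjfd udxua lsm gpt
Hunk 2: at line 1 remove [pexsz,pmk,jku] add [yprhu,rxir] -> 13 lines: npugy yprhu rxir lzd pnu cvvn rbzhc int oasd zjfd udxua lsm gpt
Hunk 3: at line 7 remove [oasd] add [twi] -> 13 lines: npugy yprhu rxir lzd pnu cvvn rbzhc int twi zjfd udxua lsm gpt
Hunk 4: at line 4 remove [cvvn,rbzhc,int] add [ate] -> 11 lines: npugy yprhu rxir lzd pnu ate twi zjfd udxua lsm gpt
Hunk 5: at line 4 remove [pnu] add [qbth,vgtf,mua] -> 13 lines: npugy yprhu rxir lzd qbth vgtf mua ate twi zjfd udxua lsm gpt
Final line count: 13

Answer: 13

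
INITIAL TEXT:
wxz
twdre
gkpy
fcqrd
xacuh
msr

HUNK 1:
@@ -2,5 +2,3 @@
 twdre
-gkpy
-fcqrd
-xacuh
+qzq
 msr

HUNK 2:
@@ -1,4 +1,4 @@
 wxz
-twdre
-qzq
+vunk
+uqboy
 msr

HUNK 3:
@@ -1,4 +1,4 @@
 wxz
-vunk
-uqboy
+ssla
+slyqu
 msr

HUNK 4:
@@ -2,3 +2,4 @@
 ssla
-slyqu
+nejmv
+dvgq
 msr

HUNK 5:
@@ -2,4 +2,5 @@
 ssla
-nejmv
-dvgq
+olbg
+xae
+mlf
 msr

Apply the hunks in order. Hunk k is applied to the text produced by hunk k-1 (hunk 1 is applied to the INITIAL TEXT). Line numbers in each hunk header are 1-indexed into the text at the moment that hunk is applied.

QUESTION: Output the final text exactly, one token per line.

Hunk 1: at line 2 remove [gkpy,fcqrd,xacuh] add [qzq] -> 4 lines: wxz twdre qzq msr
Hunk 2: at line 1 remove [twdre,qzq] add [vunk,uqboy] -> 4 lines: wxz vunk uqboy msr
Hunk 3: at line 1 remove [vunk,uqboy] add [ssla,slyqu] -> 4 lines: wxz ssla slyqu msr
Hunk 4: at line 2 remove [slyqu] add [nejmv,dvgq] -> 5 lines: wxz ssla nejmv dvgq msr
Hunk 5: at line 2 remove [nejmv,dvgq] add [olbg,xae,mlf] -> 6 lines: wxz ssla olbg xae mlf msr

Answer: wxz
ssla
olbg
xae
mlf
msr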